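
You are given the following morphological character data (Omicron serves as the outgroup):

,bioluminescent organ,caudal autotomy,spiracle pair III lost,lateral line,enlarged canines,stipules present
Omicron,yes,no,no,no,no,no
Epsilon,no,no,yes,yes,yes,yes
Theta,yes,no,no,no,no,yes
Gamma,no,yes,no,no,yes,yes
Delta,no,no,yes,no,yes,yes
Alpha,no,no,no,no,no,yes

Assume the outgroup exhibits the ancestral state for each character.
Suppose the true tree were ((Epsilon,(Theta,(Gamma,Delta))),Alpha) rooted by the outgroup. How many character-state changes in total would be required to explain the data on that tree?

9

Map each character onto ((Epsilon,(Theta,(Gamma,Delta))),Alpha) (rooted by Omicron) and count the minimum state changes it requires (Fitch parsimony):
bioluminescent organ: 2; caudal autotomy: 1; spiracle pair III lost: 2; lateral line: 1; enlarged canines: 2; stipules present: 1.
Total tree length = 9.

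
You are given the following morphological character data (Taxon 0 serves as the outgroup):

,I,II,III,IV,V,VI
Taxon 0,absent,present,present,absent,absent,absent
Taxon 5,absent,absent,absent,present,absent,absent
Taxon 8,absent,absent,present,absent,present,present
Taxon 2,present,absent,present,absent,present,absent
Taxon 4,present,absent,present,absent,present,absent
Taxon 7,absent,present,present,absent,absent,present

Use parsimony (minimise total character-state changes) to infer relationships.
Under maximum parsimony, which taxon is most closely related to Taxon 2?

Character polarity is set by the outgroup: the derived state is whichever differs from the outgroup's state, so for II, III the derived state is 'absent', and for the remaining characters it is 'present'.
I: derived state 'present' in Taxon 2 and Taxon 4 only — synapomorphy for {Taxon 2, Taxon 4}.
Only Taxon 2, Taxon 4, Taxon 5, and Taxon 8 show the derived state 'absent' for II, supporting them as a clade.
III: derived state 'absent' in Taxon 5 only — an autapomorphy, so it tells us nothing about relationships among taxa.
IV (derived state 'present') is unique to Taxon 5 (autapomorphy; uninformative for grouping).
Only Taxon 2, Taxon 4, and Taxon 8 show the derived state 'present' for V, supporting them as a clade.
VI groups Taxon 7 and Taxon 8, which is incompatible with the clades supported by the remaining characters; treating it as convergent (homoplasy) costs fewer steps than any alternative tree.
Most parsimonious ingroup topology: ((Taxon 5,(Taxon 8,(Taxon 2,Taxon 4))),Taxon 7).
Taxon 2 and Taxon 4 form a cherry on this tree, so they are sister taxa.

Taxon 4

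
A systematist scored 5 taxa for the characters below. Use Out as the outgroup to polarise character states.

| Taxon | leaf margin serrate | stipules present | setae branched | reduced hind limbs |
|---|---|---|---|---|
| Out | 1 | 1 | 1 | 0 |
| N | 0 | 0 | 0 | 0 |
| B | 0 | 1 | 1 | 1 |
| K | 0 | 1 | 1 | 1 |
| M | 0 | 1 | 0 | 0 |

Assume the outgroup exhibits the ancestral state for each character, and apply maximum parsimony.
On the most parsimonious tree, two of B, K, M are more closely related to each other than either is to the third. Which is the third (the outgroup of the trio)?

M

Character polarity is set by the outgroup: the derived state is whichever differs from the outgroup's state, so for leaf margin serrate, stipules present, setae branched the derived state is '0', and for the remaining characters it is '1'.
leaf margin serrate (derived state '0') is shared by all ingroup taxa — unites the whole ingroup.
stipules present: derived state '0' in N only — an autapomorphy, so it tells us nothing about relationships among taxa.
Only M and N show the derived state '0' for setae branched, supporting them as a clade.
reduced hind limbs (derived state '1') is shared by B and K — a synapomorphy uniting that clade.
Most parsimonious ingroup topology: ((N,M),(B,K)).
B and K share a more recent common ancestor with each other than either does with M, so M is the least closely related of the three.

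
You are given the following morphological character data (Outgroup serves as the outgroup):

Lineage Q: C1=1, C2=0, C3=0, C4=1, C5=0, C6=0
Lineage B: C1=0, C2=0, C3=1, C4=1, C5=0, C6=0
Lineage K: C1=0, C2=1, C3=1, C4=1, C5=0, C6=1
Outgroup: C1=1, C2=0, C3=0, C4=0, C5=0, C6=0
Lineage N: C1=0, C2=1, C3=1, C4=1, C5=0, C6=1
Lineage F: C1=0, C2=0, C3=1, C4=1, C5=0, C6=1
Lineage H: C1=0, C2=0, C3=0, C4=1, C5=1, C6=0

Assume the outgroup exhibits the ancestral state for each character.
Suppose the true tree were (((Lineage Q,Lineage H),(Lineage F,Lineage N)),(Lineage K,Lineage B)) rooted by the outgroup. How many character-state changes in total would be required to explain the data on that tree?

10

Map each character onto (((Lineage Q,Lineage H),(Lineage F,Lineage N)),(Lineage K,Lineage B)) (rooted by Outgroup) and count the minimum state changes it requires (Fitch parsimony):
C1: 2; C2: 2; C3: 2; C4: 1; C5: 1; C6: 2.
Total tree length = 10.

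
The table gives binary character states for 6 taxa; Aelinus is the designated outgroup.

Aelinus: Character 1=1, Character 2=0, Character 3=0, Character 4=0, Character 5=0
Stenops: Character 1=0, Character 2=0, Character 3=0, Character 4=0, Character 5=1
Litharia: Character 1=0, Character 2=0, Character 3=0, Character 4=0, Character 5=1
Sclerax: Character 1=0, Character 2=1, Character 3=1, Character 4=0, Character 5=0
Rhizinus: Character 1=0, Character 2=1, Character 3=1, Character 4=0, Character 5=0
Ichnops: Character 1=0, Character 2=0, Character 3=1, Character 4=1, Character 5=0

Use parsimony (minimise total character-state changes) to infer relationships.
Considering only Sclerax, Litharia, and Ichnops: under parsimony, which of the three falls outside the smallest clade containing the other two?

Litharia

Character polarity is set by the outgroup: the derived state is whichever differs from the outgroup's state, so for Character 1 the derived state is '0', and for the remaining characters it is '1'.
All ingroup taxa share the derived state '0' for Character 1; it defines the ingroup but does not resolve relationships within it.
Character 2: derived state '1' in Rhizinus and Sclerax only — synapomorphy for {Rhizinus, Sclerax}.
Character 3 (derived state '1') is shared by Ichnops, Rhizinus, and Sclerax — a synapomorphy uniting that clade.
Character 4: derived state '1' in Ichnops only — an autapomorphy, so it tells us nothing about relationships among taxa.
Only Litharia and Stenops show the derived state '1' for Character 5, supporting them as a clade.
Most parsimonious ingroup topology: ((Stenops,Litharia),((Sclerax,Rhizinus),Ichnops)).
Sclerax and Ichnops share a more recent common ancestor with each other than either does with Litharia, so Litharia is the least closely related of the three.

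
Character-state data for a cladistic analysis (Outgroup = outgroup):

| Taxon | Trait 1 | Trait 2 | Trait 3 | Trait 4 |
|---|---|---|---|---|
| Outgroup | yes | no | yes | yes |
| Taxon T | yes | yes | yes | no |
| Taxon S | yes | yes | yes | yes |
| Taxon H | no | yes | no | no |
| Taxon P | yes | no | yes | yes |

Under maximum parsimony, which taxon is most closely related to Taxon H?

Taxon T

Character polarity is set by the outgroup: the derived state is whichever differs from the outgroup's state, so for Trait 1, Trait 3, Trait 4 the derived state is 'no', and for the remaining characters it is 'yes'.
Trait 1 (derived state 'no') is unique to Taxon H (autapomorphy; uninformative for grouping).
Trait 2: derived state 'yes' in Taxon H, Taxon S, and Taxon T only — synapomorphy for {Taxon H, Taxon S, Taxon T}.
Trait 3: derived state 'no' in Taxon H only — an autapomorphy, so it tells us nothing about relationships among taxa.
Trait 4: derived state 'no' in Taxon H and Taxon T only — synapomorphy for {Taxon H, Taxon T}.
Most parsimonious ingroup topology: (((Taxon T,Taxon H),Taxon S),Taxon P).
Taxon H and Taxon T form a cherry on this tree, so they are sister taxa.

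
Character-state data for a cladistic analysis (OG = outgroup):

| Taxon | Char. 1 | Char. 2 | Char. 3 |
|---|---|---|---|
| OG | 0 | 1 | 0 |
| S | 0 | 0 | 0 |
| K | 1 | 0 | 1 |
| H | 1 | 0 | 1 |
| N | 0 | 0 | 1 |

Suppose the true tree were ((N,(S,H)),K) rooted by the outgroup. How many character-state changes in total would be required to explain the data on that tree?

5

Map each character onto ((N,(S,H)),K) (rooted by OG) and count the minimum state changes it requires (Fitch parsimony):
Char. 1: 2; Char. 2: 1; Char. 3: 2.
Total tree length = 5.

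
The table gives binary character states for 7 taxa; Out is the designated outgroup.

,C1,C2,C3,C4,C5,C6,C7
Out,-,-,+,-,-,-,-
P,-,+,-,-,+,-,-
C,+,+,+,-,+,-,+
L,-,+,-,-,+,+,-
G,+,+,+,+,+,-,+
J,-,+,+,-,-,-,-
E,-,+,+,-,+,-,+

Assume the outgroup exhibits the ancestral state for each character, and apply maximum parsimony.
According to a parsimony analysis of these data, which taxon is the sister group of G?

Character polarity is set by the outgroup: the derived state is whichever differs from the outgroup's state, so for C3 the derived state is '-', and for the remaining characters it is '+'.
C1: derived state '+' in C and G only — synapomorphy for {C, G}.
All ingroup taxa share the derived state '+' for C2; it defines the ingroup but does not resolve relationships within it.
C3 (derived state '-') is shared by L and P — a synapomorphy uniting that clade.
C4: derived state '+' in G only — an autapomorphy, so it tells us nothing about relationships among taxa.
Only C, E, G, L, and P show the derived state '+' for C5, supporting them as a clade.
C6 (derived state '+') is unique to L (autapomorphy; uninformative for grouping).
Only C, E, and G show the derived state '+' for C7, supporting them as a clade.
Most parsimonious ingroup topology: (((P,L),((C,G),E)),J).
G and C form a cherry on this tree, so they are sister taxa.

C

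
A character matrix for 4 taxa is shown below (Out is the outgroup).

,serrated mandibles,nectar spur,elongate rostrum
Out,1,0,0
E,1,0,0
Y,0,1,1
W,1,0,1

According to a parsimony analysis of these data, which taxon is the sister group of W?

Y

Character polarity is set by the outgroup: the derived state is whichever differs from the outgroup's state, so for serrated mandibles the derived state is '0', and for the remaining characters it is '1'.
serrated mandibles (derived state '0') is unique to Y (autapomorphy; uninformative for grouping).
nectar spur (derived state '1') is unique to Y (autapomorphy; uninformative for grouping).
elongate rostrum (derived state '1') is shared by W and Y — a synapomorphy uniting that clade.
Most parsimonious ingroup topology: (E,(Y,W)).
W and Y form a cherry on this tree, so they are sister taxa.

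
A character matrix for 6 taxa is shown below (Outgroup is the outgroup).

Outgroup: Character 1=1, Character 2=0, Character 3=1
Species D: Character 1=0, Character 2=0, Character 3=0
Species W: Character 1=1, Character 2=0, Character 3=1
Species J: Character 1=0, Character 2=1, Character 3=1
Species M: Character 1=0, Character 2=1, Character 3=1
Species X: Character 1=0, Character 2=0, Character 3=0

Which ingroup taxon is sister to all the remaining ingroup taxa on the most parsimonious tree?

Species W

Character polarity is set by the outgroup: the derived state is whichever differs from the outgroup's state, so for Character 1, Character 3 the derived state is '0', and for the remaining characters it is '1'.
Character 1: derived state '0' in Species D, Species J, Species M, and Species X only — synapomorphy for {Species D, Species J, Species M, Species X}.
Only Species J and Species M show the derived state '1' for Character 2, supporting them as a clade.
Character 3 (derived state '0') is shared by Species D and Species X — a synapomorphy uniting that clade.
Most parsimonious ingroup topology: (((Species D,Species X),(Species J,Species M)),Species W).
Species W is sister to the clade containing all other ingroup taxa, so it is the earliest-diverging (most basal) ingroup lineage.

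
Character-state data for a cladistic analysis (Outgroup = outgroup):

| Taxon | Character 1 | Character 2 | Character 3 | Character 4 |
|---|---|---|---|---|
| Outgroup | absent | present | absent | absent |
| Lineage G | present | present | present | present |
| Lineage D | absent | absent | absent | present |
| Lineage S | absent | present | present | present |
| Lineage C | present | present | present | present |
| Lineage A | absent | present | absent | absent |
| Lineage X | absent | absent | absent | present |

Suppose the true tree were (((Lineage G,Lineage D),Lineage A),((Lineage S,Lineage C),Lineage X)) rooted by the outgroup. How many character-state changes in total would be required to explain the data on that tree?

8

Map each character onto (((Lineage G,Lineage D),Lineage A),((Lineage S,Lineage C),Lineage X)) (rooted by Outgroup) and count the minimum state changes it requires (Fitch parsimony):
Character 1: 2; Character 2: 2; Character 3: 2; Character 4: 2.
Total tree length = 8.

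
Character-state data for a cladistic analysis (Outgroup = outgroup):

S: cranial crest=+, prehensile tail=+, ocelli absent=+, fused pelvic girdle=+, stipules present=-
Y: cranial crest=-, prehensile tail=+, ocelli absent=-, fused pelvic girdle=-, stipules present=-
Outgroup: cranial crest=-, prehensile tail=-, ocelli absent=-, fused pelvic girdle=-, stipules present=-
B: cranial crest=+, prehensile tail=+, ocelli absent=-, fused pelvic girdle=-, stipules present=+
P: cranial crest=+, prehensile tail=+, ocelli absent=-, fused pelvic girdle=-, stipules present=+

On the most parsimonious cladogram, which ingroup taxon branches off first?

The outgroup has state '-' for every character, so '+' is the derived state throughout.
Only B, P, and S show the derived state '+' for cranial crest, supporting them as a clade.
All ingroup taxa share the derived state '+' for prehensile tail; it defines the ingroup but does not resolve relationships within it.
ocelli absent: derived state '+' in S only — an autapomorphy, so it tells us nothing about relationships among taxa.
fused pelvic girdle: derived state '+' in S only — an autapomorphy, so it tells us nothing about relationships among taxa.
Only B and P show the derived state '+' for stipules present, supporting them as a clade.
Most parsimonious ingroup topology: (((P,B),S),Y).
Y is sister to the clade containing all other ingroup taxa, so it is the earliest-diverging (most basal) ingroup lineage.

Y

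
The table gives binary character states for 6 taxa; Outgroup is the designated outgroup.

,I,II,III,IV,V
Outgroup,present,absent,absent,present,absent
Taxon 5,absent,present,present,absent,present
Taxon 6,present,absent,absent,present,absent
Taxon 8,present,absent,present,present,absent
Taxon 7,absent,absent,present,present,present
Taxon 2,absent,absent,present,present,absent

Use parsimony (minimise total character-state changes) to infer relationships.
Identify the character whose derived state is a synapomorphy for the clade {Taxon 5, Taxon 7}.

V

Character polarity is set by the outgroup: the derived state is whichever differs from the outgroup's state, so for I, IV the derived state is 'absent', and for the remaining characters it is 'present'.
I: derived state 'absent' in Taxon 2, Taxon 5, and Taxon 7 only — synapomorphy for {Taxon 2, Taxon 5, Taxon 7}.
II: derived state 'present' in Taxon 5 only — an autapomorphy, so it tells us nothing about relationships among taxa.
III (derived state 'present') is shared by Taxon 2, Taxon 5, Taxon 7, and Taxon 8 — a synapomorphy uniting that clade.
IV (derived state 'absent') is unique to Taxon 5 (autapomorphy; uninformative for grouping).
V: derived state 'present' in Taxon 5 and Taxon 7 only — synapomorphy for {Taxon 5, Taxon 7}.
Most parsimonious ingroup topology: ((((Taxon 5,Taxon 7),Taxon 2),Taxon 8),Taxon 6).
The clade {Taxon 5, Taxon 7} is supported by V: its derived state 'present' occurs in exactly those taxa and in no other taxon (including the outgroup).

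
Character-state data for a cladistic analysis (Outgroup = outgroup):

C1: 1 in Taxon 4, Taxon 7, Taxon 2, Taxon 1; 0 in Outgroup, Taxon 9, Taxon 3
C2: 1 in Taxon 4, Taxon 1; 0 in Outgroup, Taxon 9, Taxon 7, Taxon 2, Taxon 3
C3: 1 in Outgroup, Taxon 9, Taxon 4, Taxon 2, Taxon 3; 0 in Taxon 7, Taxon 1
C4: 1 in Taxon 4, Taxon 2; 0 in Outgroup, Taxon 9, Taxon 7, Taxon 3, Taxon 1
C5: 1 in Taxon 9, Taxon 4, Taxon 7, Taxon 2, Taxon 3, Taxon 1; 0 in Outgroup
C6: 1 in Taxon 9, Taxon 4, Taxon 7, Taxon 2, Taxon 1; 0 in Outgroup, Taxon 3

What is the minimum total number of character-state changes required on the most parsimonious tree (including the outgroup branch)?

Character polarity is set by the outgroup: the derived state is whichever differs from the outgroup's state, so for C3 the derived state is '0', and for the remaining characters it is '1'.
Only Taxon 1, Taxon 2, Taxon 4, and Taxon 7 show the derived state '1' for C1, supporting them as a clade.
C2 (state '1') occurs in Taxon 1 and Taxon 4 but conflicts with the nesting implied by the other characters — most parsimoniously interpreted as homoplasy.
Only Taxon 1 and Taxon 7 show the derived state '0' for C3, supporting them as a clade.
C4: derived state '1' in Taxon 2 and Taxon 4 only — synapomorphy for {Taxon 2, Taxon 4}.
C5 (derived state '1') is shared by all ingroup taxa — unites the whole ingroup.
Only Taxon 1, Taxon 2, Taxon 4, Taxon 7, and Taxon 9 show the derived state '1' for C6, supporting them as a clade.
Most parsimonious ingroup topology: ((((Taxon 2,Taxon 4),(Taxon 7,Taxon 1)),Taxon 9),Taxon 3).
Changes per character on this tree: C1: 1; C2: 2; C3: 1; C4: 1; C5: 1; C6: 1.
Total = 7.

7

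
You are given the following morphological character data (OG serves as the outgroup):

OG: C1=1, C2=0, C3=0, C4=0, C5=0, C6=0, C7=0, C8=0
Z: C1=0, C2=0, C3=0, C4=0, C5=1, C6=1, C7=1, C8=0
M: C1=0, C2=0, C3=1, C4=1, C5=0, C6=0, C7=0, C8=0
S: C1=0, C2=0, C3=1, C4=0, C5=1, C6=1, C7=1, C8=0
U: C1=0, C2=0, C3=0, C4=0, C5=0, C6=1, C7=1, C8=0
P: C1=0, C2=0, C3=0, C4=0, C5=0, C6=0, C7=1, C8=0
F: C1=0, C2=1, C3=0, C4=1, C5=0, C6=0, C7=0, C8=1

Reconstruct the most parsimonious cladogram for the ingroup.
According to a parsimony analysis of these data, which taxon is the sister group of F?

M

Character polarity is set by the outgroup: the derived state is whichever differs from the outgroup's state, so for C1 the derived state is '0', and for the remaining characters it is '1'.
C1 (derived state '0') is shared by all ingroup taxa — unites the whole ingroup.
C2: derived state '1' in F only — an autapomorphy, so it tells us nothing about relationships among taxa.
C3 groups M and S, which is incompatible with the clades supported by the remaining characters; treating it as convergent (homoplasy) costs fewer steps than any alternative tree.
Only F and M show the derived state '1' for C4, supporting them as a clade.
C5: derived state '1' in S and Z only — synapomorphy for {S, Z}.
Only S, U, and Z show the derived state '1' for C6, supporting them as a clade.
C7 (derived state '1') is shared by P, S, U, and Z — a synapomorphy uniting that clade.
C8: derived state '1' in F only — an autapomorphy, so it tells us nothing about relationships among taxa.
Most parsimonious ingroup topology: ((((Z,S),U),P),(M,F)).
F and M form a cherry on this tree, so they are sister taxa.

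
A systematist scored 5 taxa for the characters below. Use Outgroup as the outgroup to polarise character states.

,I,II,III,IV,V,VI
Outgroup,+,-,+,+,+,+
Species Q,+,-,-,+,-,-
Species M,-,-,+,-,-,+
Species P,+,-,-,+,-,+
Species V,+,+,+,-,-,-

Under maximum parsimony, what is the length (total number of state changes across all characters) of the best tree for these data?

Character polarity is set by the outgroup: the derived state is whichever differs from the outgroup's state, so for I, III, IV, V, VI the derived state is '-', and for the remaining characters it is '+'.
I: derived state '-' in Species M only — an autapomorphy, so it tells us nothing about relationships among taxa.
II: derived state '+' in Species V only — an autapomorphy, so it tells us nothing about relationships among taxa.
Only Species P and Species Q show the derived state '-' for III, supporting them as a clade.
IV (derived state '-') is shared by Species M and Species V — a synapomorphy uniting that clade.
V (derived state '-') is shared by all ingroup taxa — unites the whole ingroup.
VI groups Species Q and Species V, which is incompatible with the clades supported by the remaining characters; treating it as convergent (homoplasy) costs fewer steps than any alternative tree.
Most parsimonious ingroup topology: ((Species Q,Species P),(Species M,Species V)).
Changes per character on this tree: I: 1; II: 1; III: 1; IV: 1; V: 1; VI: 2.
Total = 7.

7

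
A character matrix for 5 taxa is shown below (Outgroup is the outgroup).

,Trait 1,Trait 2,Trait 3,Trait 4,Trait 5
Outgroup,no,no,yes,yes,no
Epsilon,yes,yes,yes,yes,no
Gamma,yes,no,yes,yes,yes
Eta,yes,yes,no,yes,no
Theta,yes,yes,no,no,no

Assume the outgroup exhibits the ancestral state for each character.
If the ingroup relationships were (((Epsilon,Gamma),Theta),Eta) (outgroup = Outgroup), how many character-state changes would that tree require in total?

7

Map each character onto (((Epsilon,Gamma),Theta),Eta) (rooted by Outgroup) and count the minimum state changes it requires (Fitch parsimony):
Trait 1: 1; Trait 2: 2; Trait 3: 2; Trait 4: 1; Trait 5: 1.
Total tree length = 7.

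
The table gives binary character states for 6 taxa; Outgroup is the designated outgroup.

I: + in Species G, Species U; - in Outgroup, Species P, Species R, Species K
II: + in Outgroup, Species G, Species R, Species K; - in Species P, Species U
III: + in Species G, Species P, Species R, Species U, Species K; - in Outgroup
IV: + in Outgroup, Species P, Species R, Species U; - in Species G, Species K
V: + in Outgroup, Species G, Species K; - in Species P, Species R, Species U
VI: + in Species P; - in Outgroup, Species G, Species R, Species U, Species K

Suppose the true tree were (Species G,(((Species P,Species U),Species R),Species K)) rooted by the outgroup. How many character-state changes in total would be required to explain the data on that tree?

8

Map each character onto (Species G,(((Species P,Species U),Species R),Species K)) (rooted by Outgroup) and count the minimum state changes it requires (Fitch parsimony):
I: 2; II: 1; III: 1; IV: 2; V: 1; VI: 1.
Total tree length = 8.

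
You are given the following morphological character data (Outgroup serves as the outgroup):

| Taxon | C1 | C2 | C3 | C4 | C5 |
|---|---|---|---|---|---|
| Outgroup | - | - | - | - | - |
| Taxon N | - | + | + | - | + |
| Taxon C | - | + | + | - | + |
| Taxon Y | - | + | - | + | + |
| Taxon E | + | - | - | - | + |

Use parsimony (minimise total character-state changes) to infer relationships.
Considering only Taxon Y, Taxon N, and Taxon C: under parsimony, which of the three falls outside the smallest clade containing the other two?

Taxon Y

The outgroup has state '-' for every character, so '+' is the derived state throughout.
C1 (derived state '+') is unique to Taxon E (autapomorphy; uninformative for grouping).
C2: derived state '+' in Taxon C, Taxon N, and Taxon Y only — synapomorphy for {Taxon C, Taxon N, Taxon Y}.
Only Taxon C and Taxon N show the derived state '+' for C3, supporting them as a clade.
C4: derived state '+' in Taxon Y only — an autapomorphy, so it tells us nothing about relationships among taxa.
C5 (derived state '+') is shared by all ingroup taxa — unites the whole ingroup.
Most parsimonious ingroup topology: (((Taxon N,Taxon C),Taxon Y),Taxon E).
Taxon N and Taxon C share a more recent common ancestor with each other than either does with Taxon Y, so Taxon Y is the least closely related of the three.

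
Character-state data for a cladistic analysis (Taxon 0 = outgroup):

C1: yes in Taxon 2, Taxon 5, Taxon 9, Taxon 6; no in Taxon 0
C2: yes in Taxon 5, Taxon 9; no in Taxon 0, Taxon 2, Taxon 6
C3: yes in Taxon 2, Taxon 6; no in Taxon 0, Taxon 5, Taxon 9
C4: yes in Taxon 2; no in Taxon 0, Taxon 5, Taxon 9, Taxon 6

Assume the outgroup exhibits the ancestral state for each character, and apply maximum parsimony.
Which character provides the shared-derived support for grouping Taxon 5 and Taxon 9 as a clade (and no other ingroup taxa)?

C2

The outgroup has state 'no' for every character, so 'yes' is the derived state throughout.
C1 (derived state 'yes') is shared by all ingroup taxa — unites the whole ingroup.
C2 (derived state 'yes') is shared by Taxon 5 and Taxon 9 — a synapomorphy uniting that clade.
C3: derived state 'yes' in Taxon 2 and Taxon 6 only — synapomorphy for {Taxon 2, Taxon 6}.
C4 (derived state 'yes') is unique to Taxon 2 (autapomorphy; uninformative for grouping).
Most parsimonious ingroup topology: ((Taxon 2,Taxon 6),(Taxon 5,Taxon 9)).
The clade {Taxon 5, Taxon 9} is supported by C2: its derived state 'yes' occurs in exactly those taxa and in no other taxon (including the outgroup).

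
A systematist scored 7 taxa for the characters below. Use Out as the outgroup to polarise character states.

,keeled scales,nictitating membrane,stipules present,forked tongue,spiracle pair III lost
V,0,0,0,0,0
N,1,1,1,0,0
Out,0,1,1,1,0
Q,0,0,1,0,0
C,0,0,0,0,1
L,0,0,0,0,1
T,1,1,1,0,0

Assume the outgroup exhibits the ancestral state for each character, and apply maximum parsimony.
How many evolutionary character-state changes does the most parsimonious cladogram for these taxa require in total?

5

Character polarity is set by the outgroup: the derived state is whichever differs from the outgroup's state, so for nictitating membrane, stipules present, forked tongue the derived state is '0', and for the remaining characters it is '1'.
Only N and T show the derived state '1' for keeled scales, supporting them as a clade.
nictitating membrane (derived state '0') is shared by C, L, Q, and V — a synapomorphy uniting that clade.
stipules present (derived state '0') is shared by C, L, and V — a synapomorphy uniting that clade.
All ingroup taxa share the derived state '0' for forked tongue; it defines the ingroup but does not resolve relationships within it.
spiracle pair III lost (derived state '1') is shared by C and L — a synapomorphy uniting that clade.
Most parsimonious ingroup topology: (((V,(C,L)),Q),(N,T)).
Changes per character on this tree: keeled scales: 1; nictitating membrane: 1; stipules present: 1; forked tongue: 1; spiracle pair III lost: 1.
Total = 5.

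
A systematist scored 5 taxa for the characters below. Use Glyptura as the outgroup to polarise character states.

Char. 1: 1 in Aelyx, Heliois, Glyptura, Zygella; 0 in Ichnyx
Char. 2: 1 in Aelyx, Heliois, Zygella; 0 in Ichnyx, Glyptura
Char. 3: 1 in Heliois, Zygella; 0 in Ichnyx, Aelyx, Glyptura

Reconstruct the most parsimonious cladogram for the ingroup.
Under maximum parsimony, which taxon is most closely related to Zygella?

Heliois

Character polarity is set by the outgroup: the derived state is whichever differs from the outgroup's state, so for Char. 1 the derived state is '0', and for the remaining characters it is '1'.
Char. 1 (derived state '0') is unique to Ichnyx (autapomorphy; uninformative for grouping).
Only Aelyx, Heliois, and Zygella show the derived state '1' for Char. 2, supporting them as a clade.
Only Heliois and Zygella show the derived state '1' for Char. 3, supporting them as a clade.
Most parsimonious ingroup topology: (((Heliois,Zygella),Aelyx),Ichnyx).
Zygella and Heliois form a cherry on this tree, so they are sister taxa.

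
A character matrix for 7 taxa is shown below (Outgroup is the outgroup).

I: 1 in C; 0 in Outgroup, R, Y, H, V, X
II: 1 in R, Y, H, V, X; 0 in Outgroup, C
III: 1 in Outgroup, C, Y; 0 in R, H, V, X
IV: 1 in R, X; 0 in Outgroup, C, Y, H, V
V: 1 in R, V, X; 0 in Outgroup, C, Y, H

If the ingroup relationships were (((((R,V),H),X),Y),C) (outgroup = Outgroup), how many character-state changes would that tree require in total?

7

Map each character onto (((((R,V),H),X),Y),C) (rooted by Outgroup) and count the minimum state changes it requires (Fitch parsimony):
I: 1; II: 1; III: 1; IV: 2; V: 2.
Total tree length = 7.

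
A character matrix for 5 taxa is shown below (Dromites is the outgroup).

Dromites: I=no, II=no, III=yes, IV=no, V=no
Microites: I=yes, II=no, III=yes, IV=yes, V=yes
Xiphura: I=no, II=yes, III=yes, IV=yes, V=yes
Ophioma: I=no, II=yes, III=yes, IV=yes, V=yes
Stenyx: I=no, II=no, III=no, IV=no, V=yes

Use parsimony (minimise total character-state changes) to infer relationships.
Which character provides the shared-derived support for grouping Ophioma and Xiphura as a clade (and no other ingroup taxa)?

Character polarity is set by the outgroup: the derived state is whichever differs from the outgroup's state, so for III the derived state is 'no', and for the remaining characters it is 'yes'.
I: derived state 'yes' in Microites only — an autapomorphy, so it tells us nothing about relationships among taxa.
Only Ophioma and Xiphura show the derived state 'yes' for II, supporting them as a clade.
III (derived state 'no') is unique to Stenyx (autapomorphy; uninformative for grouping).
IV: derived state 'yes' in Microites, Ophioma, and Xiphura only — synapomorphy for {Microites, Ophioma, Xiphura}.
V (derived state 'yes') is shared by all ingroup taxa — unites the whole ingroup.
Most parsimonious ingroup topology: ((Microites,(Xiphura,Ophioma)),Stenyx).
The clade {Ophioma, Xiphura} is supported by II: its derived state 'yes' occurs in exactly those taxa and in no other taxon (including the outgroup).

II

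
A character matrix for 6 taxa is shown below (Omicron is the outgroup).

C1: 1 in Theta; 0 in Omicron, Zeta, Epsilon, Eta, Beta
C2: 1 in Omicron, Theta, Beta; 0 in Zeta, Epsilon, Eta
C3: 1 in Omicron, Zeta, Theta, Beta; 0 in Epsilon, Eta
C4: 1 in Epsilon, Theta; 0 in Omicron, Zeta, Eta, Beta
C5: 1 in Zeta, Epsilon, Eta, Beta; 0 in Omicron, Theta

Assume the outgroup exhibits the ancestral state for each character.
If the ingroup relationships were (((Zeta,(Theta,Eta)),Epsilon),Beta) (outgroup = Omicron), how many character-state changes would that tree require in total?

Map each character onto (((Zeta,(Theta,Eta)),Epsilon),Beta) (rooted by Omicron) and count the minimum state changes it requires (Fitch parsimony):
C1: 1; C2: 2; C3: 2; C4: 2; C5: 2.
Total tree length = 9.

9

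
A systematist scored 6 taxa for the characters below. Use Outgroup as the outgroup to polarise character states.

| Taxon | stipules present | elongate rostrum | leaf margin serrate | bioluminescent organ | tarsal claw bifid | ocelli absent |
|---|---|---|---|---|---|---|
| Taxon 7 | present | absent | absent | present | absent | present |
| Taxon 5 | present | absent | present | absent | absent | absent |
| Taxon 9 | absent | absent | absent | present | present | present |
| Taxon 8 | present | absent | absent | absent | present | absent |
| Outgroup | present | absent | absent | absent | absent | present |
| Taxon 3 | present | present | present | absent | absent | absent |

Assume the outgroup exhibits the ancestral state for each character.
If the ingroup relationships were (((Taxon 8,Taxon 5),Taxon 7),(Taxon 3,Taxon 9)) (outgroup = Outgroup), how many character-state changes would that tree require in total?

10

Map each character onto (((Taxon 8,Taxon 5),Taxon 7),(Taxon 3,Taxon 9)) (rooted by Outgroup) and count the minimum state changes it requires (Fitch parsimony):
stipules present: 1; elongate rostrum: 1; leaf margin serrate: 2; bioluminescent organ: 2; tarsal claw bifid: 2; ocelli absent: 2.
Total tree length = 10.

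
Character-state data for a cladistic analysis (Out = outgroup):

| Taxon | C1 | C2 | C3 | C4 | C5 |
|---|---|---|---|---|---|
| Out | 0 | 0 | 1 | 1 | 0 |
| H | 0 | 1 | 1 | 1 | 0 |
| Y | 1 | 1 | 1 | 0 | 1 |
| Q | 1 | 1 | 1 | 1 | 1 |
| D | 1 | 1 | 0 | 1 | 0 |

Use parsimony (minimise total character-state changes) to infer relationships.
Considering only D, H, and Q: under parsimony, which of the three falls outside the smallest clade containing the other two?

Character polarity is set by the outgroup: the derived state is whichever differs from the outgroup's state, so for C3, C4 the derived state is '0', and for the remaining characters it is '1'.
Only D, Q, and Y show the derived state '1' for C1, supporting them as a clade.
C2 (derived state '1') is shared by all ingroup taxa — unites the whole ingroup.
C3: derived state '0' in D only — an autapomorphy, so it tells us nothing about relationships among taxa.
C4 (derived state '0') is unique to Y (autapomorphy; uninformative for grouping).
C5: derived state '1' in Q and Y only — synapomorphy for {Q, Y}.
Most parsimonious ingroup topology: (H,((Y,Q),D)).
Q and D share a more recent common ancestor with each other than either does with H, so H is the least closely related of the three.

H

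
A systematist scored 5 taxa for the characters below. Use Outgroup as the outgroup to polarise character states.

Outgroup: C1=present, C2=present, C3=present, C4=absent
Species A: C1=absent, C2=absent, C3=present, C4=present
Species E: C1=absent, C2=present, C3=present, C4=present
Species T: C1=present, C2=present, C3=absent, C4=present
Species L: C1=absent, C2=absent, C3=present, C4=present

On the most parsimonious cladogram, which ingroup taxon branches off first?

Character polarity is set by the outgroup: the derived state is whichever differs from the outgroup's state, so for C1, C2, C3 the derived state is 'absent', and for the remaining characters it is 'present'.
Only Species A, Species E, and Species L show the derived state 'absent' for C1, supporting them as a clade.
Only Species A and Species L show the derived state 'absent' for C2, supporting them as a clade.
C3: derived state 'absent' in Species T only — an autapomorphy, so it tells us nothing about relationships among taxa.
All ingroup taxa share the derived state 'present' for C4; it defines the ingroup but does not resolve relationships within it.
Most parsimonious ingroup topology: (((Species A,Species L),Species E),Species T).
Species T is sister to the clade containing all other ingroup taxa, so it is the earliest-diverging (most basal) ingroup lineage.

Species T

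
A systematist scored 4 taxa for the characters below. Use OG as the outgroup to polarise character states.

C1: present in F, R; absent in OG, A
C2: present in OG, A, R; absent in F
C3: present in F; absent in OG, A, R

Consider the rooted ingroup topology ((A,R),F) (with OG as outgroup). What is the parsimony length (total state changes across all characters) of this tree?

4

Map each character onto ((A,R),F) (rooted by OG) and count the minimum state changes it requires (Fitch parsimony):
C1: 2; C2: 1; C3: 1.
Total tree length = 4.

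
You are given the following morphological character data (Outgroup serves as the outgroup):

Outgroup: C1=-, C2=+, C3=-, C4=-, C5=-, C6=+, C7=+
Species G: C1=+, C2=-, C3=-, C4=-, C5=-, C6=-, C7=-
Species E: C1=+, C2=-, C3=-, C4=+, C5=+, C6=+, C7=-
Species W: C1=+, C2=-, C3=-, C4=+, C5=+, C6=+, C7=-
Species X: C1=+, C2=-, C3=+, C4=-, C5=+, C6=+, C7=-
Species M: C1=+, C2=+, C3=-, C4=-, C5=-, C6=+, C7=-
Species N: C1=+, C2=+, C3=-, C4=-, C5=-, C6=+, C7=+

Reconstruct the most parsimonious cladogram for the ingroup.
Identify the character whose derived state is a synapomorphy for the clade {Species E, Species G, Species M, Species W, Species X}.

Character polarity is set by the outgroup: the derived state is whichever differs from the outgroup's state, so for C2, C6, C7 the derived state is '-', and for the remaining characters it is '+'.
C1 (derived state '+') is shared by all ingroup taxa — unites the whole ingroup.
C2: derived state '-' in Species E, Species G, Species W, and Species X only — synapomorphy for {Species E, Species G, Species W, Species X}.
C3: derived state '+' in Species X only — an autapomorphy, so it tells us nothing about relationships among taxa.
C4 (derived state '+') is shared by Species E and Species W — a synapomorphy uniting that clade.
C5: derived state '+' in Species E, Species W, and Species X only — synapomorphy for {Species E, Species W, Species X}.
C6: derived state '-' in Species G only — an autapomorphy, so it tells us nothing about relationships among taxa.
C7 (derived state '-') is shared by Species E, Species G, Species M, Species W, and Species X — a synapomorphy uniting that clade.
Most parsimonious ingroup topology: (((Species G,((Species E,Species W),Species X)),Species M),Species N).
The clade {Species E, Species G, Species M, Species W, Species X} is supported by C7: its derived state '-' occurs in exactly those taxa and in no other taxon (including the outgroup).

C7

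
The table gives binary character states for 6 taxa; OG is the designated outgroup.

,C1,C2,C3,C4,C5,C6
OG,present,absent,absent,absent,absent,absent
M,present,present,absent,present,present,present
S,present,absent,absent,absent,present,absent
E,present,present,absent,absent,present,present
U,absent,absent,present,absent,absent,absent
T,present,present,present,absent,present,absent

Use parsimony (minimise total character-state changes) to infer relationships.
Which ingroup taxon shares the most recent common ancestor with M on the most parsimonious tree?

Character polarity is set by the outgroup: the derived state is whichever differs from the outgroup's state, so for C1 the derived state is 'absent', and for the remaining characters it is 'present'.
C1 (derived state 'absent') is unique to U (autapomorphy; uninformative for grouping).
C2 (derived state 'present') is shared by E, M, and T — a synapomorphy uniting that clade.
C3 (state 'present') occurs in T and U but conflicts with the nesting implied by the other characters — most parsimoniously interpreted as homoplasy.
C4 (derived state 'present') is unique to M (autapomorphy; uninformative for grouping).
Only E, M, S, and T show the derived state 'present' for C5, supporting them as a clade.
Only E and M show the derived state 'present' for C6, supporting them as a clade.
Most parsimonious ingroup topology: ((((M,E),T),S),U).
M and E form a cherry on this tree, so they are sister taxa.

E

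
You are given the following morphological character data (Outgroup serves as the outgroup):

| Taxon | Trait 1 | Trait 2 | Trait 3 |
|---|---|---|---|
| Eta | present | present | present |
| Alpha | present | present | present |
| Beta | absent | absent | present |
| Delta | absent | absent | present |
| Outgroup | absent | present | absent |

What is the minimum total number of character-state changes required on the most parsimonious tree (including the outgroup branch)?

3

Character polarity is set by the outgroup: the derived state is whichever differs from the outgroup's state, so for Trait 2 the derived state is 'absent', and for the remaining characters it is 'present'.
Only Alpha and Eta show the derived state 'present' for Trait 1, supporting them as a clade.
Trait 2 (derived state 'absent') is shared by Beta and Delta — a synapomorphy uniting that clade.
Trait 3 (derived state 'present') is shared by all ingroup taxa — unites the whole ingroup.
Most parsimonious ingroup topology: ((Delta,Beta),(Eta,Alpha)).
Changes per character on this tree: Trait 1: 1; Trait 2: 1; Trait 3: 1.
Total = 3.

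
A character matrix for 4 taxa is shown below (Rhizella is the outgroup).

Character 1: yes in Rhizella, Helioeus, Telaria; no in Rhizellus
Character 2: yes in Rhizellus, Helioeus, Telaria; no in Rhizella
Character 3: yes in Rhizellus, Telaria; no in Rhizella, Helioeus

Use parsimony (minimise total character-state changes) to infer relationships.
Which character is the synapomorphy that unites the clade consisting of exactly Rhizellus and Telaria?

Character 3

Character polarity is set by the outgroup: the derived state is whichever differs from the outgroup's state, so for Character 1 the derived state is 'no', and for the remaining characters it is 'yes'.
Character 1 (derived state 'no') is unique to Rhizellus (autapomorphy; uninformative for grouping).
All ingroup taxa share the derived state 'yes' for Character 2; it defines the ingroup but does not resolve relationships within it.
Only Rhizellus and Telaria show the derived state 'yes' for Character 3, supporting them as a clade.
Most parsimonious ingroup topology: ((Rhizellus,Telaria),Helioeus).
The clade {Rhizellus, Telaria} is supported by Character 3: its derived state 'yes' occurs in exactly those taxa and in no other taxon (including the outgroup).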